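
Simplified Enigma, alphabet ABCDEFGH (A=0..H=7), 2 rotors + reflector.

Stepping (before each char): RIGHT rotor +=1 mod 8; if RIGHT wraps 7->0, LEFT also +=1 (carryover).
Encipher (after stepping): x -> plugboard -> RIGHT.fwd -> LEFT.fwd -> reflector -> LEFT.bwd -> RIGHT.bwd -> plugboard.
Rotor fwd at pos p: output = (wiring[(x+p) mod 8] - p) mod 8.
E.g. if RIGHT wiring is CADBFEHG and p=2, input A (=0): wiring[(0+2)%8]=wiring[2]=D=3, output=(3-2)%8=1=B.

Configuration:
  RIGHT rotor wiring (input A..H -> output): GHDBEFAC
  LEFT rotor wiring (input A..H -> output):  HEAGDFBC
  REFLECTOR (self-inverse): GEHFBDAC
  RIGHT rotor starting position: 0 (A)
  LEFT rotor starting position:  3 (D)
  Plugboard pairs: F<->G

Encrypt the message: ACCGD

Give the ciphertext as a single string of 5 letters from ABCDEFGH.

Char 1 ('A'): step: R->1, L=3; A->plug->A->R->G->L->B->refl->E->L'->F->R'->H->plug->H
Char 2 ('C'): step: R->2, L=3; C->plug->C->R->C->L->C->refl->H->L'->E->R'->G->plug->F
Char 3 ('C'): step: R->3, L=3; C->plug->C->R->C->L->C->refl->H->L'->E->R'->G->plug->F
Char 4 ('G'): step: R->4, L=3; G->plug->F->R->D->L->G->refl->A->L'->B->R'->B->plug->B
Char 5 ('D'): step: R->5, L=3; D->plug->D->R->B->L->A->refl->G->L'->D->R'->B->plug->B

Answer: HFFBB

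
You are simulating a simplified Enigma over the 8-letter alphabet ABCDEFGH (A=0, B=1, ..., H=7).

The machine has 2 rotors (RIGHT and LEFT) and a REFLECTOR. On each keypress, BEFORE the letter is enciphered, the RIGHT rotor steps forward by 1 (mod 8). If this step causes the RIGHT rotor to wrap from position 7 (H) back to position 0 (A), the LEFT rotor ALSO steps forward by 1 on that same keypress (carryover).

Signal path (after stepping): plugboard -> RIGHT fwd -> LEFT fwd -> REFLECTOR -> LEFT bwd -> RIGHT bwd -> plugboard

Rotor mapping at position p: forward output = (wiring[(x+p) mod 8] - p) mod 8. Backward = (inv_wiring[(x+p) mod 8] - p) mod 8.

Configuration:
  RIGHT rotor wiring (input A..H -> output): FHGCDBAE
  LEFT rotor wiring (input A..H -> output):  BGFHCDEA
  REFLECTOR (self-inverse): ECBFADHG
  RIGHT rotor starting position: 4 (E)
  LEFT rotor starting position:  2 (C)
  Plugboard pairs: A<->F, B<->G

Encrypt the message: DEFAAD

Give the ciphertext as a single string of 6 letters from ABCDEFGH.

Answer: ADGFBB

Derivation:
Char 1 ('D'): step: R->5, L=2; D->plug->D->R->A->L->D->refl->F->L'->B->R'->F->plug->A
Char 2 ('E'): step: R->6, L=2; E->plug->E->R->A->L->D->refl->F->L'->B->R'->D->plug->D
Char 3 ('F'): step: R->7, L=2; F->plug->A->R->F->L->G->refl->H->L'->G->R'->B->plug->G
Char 4 ('A'): step: R->0, L->3 (L advanced); A->plug->F->R->B->L->H->refl->G->L'->F->R'->A->plug->F
Char 5 ('A'): step: R->1, L=3; A->plug->F->R->H->L->C->refl->B->L'->D->R'->G->plug->B
Char 6 ('D'): step: R->2, L=3; D->plug->D->R->H->L->C->refl->B->L'->D->R'->G->plug->B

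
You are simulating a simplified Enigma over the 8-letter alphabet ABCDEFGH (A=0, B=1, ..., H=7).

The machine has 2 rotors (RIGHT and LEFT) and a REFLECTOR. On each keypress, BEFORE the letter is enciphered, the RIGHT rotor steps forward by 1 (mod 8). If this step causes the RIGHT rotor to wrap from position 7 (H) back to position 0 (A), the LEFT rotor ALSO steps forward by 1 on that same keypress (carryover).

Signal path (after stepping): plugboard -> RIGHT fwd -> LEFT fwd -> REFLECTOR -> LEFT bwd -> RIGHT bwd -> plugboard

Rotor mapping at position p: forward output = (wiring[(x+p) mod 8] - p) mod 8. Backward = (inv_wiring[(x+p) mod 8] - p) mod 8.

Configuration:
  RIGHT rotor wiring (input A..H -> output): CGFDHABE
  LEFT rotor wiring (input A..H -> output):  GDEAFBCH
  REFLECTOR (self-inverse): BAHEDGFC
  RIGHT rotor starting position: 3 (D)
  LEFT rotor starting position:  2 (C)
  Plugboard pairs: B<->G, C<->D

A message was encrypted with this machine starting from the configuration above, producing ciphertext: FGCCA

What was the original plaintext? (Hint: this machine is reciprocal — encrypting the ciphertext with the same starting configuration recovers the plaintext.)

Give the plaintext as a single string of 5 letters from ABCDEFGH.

Answer: EDAHF

Derivation:
Char 1 ('F'): step: R->4, L=2; F->plug->F->R->C->L->D->refl->E->L'->G->R'->E->plug->E
Char 2 ('G'): step: R->5, L=2; G->plug->B->R->E->L->A->refl->B->L'->H->R'->C->plug->D
Char 3 ('C'): step: R->6, L=2; C->plug->D->R->A->L->C->refl->H->L'->D->R'->A->plug->A
Char 4 ('C'): step: R->7, L=2; C->plug->D->R->G->L->E->refl->D->L'->C->R'->H->plug->H
Char 5 ('A'): step: R->0, L->3 (L advanced); A->plug->A->R->C->L->G->refl->F->L'->A->R'->F->plug->F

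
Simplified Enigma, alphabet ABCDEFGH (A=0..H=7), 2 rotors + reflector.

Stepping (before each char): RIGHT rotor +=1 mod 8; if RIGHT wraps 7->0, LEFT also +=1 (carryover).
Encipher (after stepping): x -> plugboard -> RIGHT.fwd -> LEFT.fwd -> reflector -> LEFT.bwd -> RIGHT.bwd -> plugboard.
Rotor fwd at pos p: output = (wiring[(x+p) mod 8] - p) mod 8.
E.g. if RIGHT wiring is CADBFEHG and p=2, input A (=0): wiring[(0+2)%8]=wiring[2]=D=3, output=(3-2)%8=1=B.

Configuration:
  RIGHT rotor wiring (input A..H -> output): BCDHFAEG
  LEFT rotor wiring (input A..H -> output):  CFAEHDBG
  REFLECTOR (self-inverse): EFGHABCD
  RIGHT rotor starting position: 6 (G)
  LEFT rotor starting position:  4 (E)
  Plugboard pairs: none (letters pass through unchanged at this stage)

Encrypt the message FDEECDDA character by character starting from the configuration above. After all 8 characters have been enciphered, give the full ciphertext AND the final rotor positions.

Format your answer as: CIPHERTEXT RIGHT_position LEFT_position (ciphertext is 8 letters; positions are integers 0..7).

Answer: AFHCFHCE 6 5

Derivation:
Char 1 ('F'): step: R->7, L=4; F->plug->F->R->G->L->E->refl->A->L'->H->R'->A->plug->A
Char 2 ('D'): step: R->0, L->5 (L advanced); D->plug->D->R->H->L->C->refl->G->L'->A->R'->F->plug->F
Char 3 ('E'): step: R->1, L=5; E->plug->E->R->H->L->C->refl->G->L'->A->R'->H->plug->H
Char 4 ('E'): step: R->2, L=5; E->plug->E->R->C->L->B->refl->F->L'->D->R'->C->plug->C
Char 5 ('C'): step: R->3, L=5; C->plug->C->R->F->L->D->refl->H->L'->G->R'->F->plug->F
Char 6 ('D'): step: R->4, L=5; D->plug->D->R->C->L->B->refl->F->L'->D->R'->H->plug->H
Char 7 ('D'): step: R->5, L=5; D->plug->D->R->E->L->A->refl->E->L'->B->R'->C->plug->C
Char 8 ('A'): step: R->6, L=5; A->plug->A->R->G->L->H->refl->D->L'->F->R'->E->plug->E
Final: ciphertext=AFHCFHCE, RIGHT=6, LEFT=5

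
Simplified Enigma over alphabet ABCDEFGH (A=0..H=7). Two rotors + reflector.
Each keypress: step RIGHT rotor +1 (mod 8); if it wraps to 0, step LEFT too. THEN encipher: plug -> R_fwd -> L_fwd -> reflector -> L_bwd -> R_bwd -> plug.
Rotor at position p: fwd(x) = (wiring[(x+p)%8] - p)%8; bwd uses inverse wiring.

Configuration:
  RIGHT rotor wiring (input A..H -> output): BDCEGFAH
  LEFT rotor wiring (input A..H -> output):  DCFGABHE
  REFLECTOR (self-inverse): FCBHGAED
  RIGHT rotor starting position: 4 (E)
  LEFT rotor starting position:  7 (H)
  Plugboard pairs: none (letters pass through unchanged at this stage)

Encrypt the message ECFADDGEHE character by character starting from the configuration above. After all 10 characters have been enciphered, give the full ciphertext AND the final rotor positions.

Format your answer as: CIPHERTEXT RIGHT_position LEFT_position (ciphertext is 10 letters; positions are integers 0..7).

Answer: FBAFBGFBFA 6 0

Derivation:
Char 1 ('E'): step: R->5, L=7; E->plug->E->R->G->L->C->refl->B->L'->F->R'->F->plug->F
Char 2 ('C'): step: R->6, L=7; C->plug->C->R->D->L->G->refl->E->L'->B->R'->B->plug->B
Char 3 ('F'): step: R->7, L=7; F->plug->F->R->H->L->A->refl->F->L'->A->R'->A->plug->A
Char 4 ('A'): step: R->0, L->0 (L advanced); A->plug->A->R->B->L->C->refl->B->L'->F->R'->F->plug->F
Char 5 ('D'): step: R->1, L=0; D->plug->D->R->F->L->B->refl->C->L'->B->R'->B->plug->B
Char 6 ('D'): step: R->2, L=0; D->plug->D->R->D->L->G->refl->E->L'->H->R'->G->plug->G
Char 7 ('G'): step: R->3, L=0; G->plug->G->R->A->L->D->refl->H->L'->G->R'->F->plug->F
Char 8 ('E'): step: R->4, L=0; E->plug->E->R->F->L->B->refl->C->L'->B->R'->B->plug->B
Char 9 ('H'): step: R->5, L=0; H->plug->H->R->B->L->C->refl->B->L'->F->R'->F->plug->F
Char 10 ('E'): step: R->6, L=0; E->plug->E->R->E->L->A->refl->F->L'->C->R'->A->plug->A
Final: ciphertext=FBAFBGFBFA, RIGHT=6, LEFT=0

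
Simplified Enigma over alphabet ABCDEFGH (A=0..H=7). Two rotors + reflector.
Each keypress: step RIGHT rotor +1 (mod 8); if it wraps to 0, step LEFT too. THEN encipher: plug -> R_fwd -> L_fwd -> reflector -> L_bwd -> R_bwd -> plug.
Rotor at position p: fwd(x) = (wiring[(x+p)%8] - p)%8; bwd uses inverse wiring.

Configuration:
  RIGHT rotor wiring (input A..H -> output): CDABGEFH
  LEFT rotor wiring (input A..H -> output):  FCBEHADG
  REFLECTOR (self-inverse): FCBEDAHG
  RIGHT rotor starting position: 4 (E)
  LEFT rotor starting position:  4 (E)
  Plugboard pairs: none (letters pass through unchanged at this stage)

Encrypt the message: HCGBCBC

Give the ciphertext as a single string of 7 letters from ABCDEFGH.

Char 1 ('H'): step: R->5, L=4; H->plug->H->R->B->L->E->refl->D->L'->A->R'->B->plug->B
Char 2 ('C'): step: R->6, L=4; C->plug->C->R->E->L->B->refl->C->L'->D->R'->F->plug->F
Char 3 ('G'): step: R->7, L=4; G->plug->G->R->F->L->G->refl->H->L'->C->R'->E->plug->E
Char 4 ('B'): step: R->0, L->5 (L advanced); B->plug->B->R->D->L->A->refl->F->L'->E->R'->F->plug->F
Char 5 ('C'): step: R->1, L=5; C->plug->C->R->A->L->D->refl->E->L'->F->R'->D->plug->D
Char 6 ('B'): step: R->2, L=5; B->plug->B->R->H->L->C->refl->B->L'->C->R'->D->plug->D
Char 7 ('C'): step: R->3, L=5; C->plug->C->R->B->L->G->refl->H->L'->G->R'->A->plug->A

Answer: BFEFDDA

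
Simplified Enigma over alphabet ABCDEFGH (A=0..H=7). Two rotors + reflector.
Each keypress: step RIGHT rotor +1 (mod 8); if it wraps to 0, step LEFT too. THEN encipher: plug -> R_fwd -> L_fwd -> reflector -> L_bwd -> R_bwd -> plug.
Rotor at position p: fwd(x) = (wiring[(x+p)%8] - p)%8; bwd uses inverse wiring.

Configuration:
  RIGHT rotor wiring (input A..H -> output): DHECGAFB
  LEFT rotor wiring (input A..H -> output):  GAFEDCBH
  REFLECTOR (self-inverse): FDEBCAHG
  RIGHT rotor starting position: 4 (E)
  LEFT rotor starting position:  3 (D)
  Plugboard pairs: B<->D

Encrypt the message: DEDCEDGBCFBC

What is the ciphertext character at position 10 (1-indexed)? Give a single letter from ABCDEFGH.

Char 1 ('D'): step: R->5, L=3; D->plug->B->R->A->L->B->refl->D->L'->F->R'->G->plug->G
Char 2 ('E'): step: R->6, L=3; E->plug->E->R->G->L->F->refl->A->L'->B->R'->D->plug->B
Char 3 ('D'): step: R->7, L=3; D->plug->B->R->E->L->E->refl->C->L'->H->R'->F->plug->F
Char 4 ('C'): step: R->0, L->4 (L advanced); C->plug->C->R->E->L->C->refl->E->L'->F->R'->G->plug->G
Char 5 ('E'): step: R->1, L=4; E->plug->E->R->H->L->A->refl->F->L'->C->R'->H->plug->H
Char 6 ('D'): step: R->2, L=4; D->plug->B->R->A->L->H->refl->G->L'->B->R'->G->plug->G
Char 7 ('G'): step: R->3, L=4; G->plug->G->R->E->L->C->refl->E->L'->F->R'->C->plug->C
Char 8 ('B'): step: R->4, L=4; B->plug->D->R->F->L->E->refl->C->L'->E->R'->B->plug->D
Char 9 ('C'): step: R->5, L=4; C->plug->C->R->E->L->C->refl->E->L'->F->R'->G->plug->G
Char 10 ('F'): step: R->6, L=4; F->plug->F->R->E->L->C->refl->E->L'->F->R'->C->plug->C

C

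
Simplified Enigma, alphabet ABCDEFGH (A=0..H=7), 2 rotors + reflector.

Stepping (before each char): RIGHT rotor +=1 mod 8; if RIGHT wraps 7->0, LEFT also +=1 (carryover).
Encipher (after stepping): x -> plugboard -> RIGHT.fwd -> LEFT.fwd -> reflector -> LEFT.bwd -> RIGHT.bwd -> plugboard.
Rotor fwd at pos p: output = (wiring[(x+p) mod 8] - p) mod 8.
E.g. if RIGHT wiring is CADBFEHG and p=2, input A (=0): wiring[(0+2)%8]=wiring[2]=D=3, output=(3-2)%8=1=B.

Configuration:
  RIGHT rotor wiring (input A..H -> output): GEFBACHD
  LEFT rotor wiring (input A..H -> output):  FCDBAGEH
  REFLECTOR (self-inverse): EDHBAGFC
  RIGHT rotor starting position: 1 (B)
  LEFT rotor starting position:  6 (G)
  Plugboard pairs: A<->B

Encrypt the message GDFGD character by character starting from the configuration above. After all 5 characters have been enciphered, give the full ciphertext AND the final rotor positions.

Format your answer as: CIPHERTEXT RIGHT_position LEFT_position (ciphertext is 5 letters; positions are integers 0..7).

Answer: DEBFG 6 6

Derivation:
Char 1 ('G'): step: R->2, L=6; G->plug->G->R->E->L->F->refl->G->L'->A->R'->D->plug->D
Char 2 ('D'): step: R->3, L=6; D->plug->D->R->E->L->F->refl->G->L'->A->R'->E->plug->E
Char 3 ('F'): step: R->4, L=6; F->plug->F->R->A->L->G->refl->F->L'->E->R'->A->plug->B
Char 4 ('G'): step: R->5, L=6; G->plug->G->R->E->L->F->refl->G->L'->A->R'->F->plug->F
Char 5 ('D'): step: R->6, L=6; D->plug->D->R->G->L->C->refl->H->L'->C->R'->G->plug->G
Final: ciphertext=DEBFG, RIGHT=6, LEFT=6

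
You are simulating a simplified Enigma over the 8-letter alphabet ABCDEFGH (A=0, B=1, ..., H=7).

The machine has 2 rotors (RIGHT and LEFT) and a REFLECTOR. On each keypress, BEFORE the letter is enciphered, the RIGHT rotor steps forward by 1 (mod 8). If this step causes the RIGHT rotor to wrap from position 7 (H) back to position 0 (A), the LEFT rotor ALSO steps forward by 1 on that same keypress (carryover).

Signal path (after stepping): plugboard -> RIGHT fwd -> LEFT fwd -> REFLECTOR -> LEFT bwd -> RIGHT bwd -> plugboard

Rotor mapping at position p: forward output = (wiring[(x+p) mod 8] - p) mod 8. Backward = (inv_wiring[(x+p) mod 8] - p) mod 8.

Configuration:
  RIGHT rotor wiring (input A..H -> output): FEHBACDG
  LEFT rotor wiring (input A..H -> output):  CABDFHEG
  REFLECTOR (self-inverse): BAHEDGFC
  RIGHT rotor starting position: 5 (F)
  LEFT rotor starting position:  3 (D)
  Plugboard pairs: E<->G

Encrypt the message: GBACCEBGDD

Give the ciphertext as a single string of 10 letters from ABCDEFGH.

Answer: AADFFBAHHG

Derivation:
Char 1 ('G'): step: R->6, L=3; G->plug->E->R->B->L->C->refl->H->L'->F->R'->A->plug->A
Char 2 ('B'): step: R->7, L=3; B->plug->B->R->G->L->F->refl->G->L'->H->R'->A->plug->A
Char 3 ('A'): step: R->0, L->4 (L advanced); A->plug->A->R->F->L->E->refl->D->L'->B->R'->D->plug->D
Char 4 ('C'): step: R->1, L=4; C->plug->C->R->A->L->B->refl->A->L'->C->R'->F->plug->F
Char 5 ('C'): step: R->2, L=4; C->plug->C->R->G->L->F->refl->G->L'->E->R'->F->plug->F
Char 6 ('E'): step: R->3, L=4; E->plug->G->R->B->L->D->refl->E->L'->F->R'->B->plug->B
Char 7 ('B'): step: R->4, L=4; B->plug->B->R->G->L->F->refl->G->L'->E->R'->A->plug->A
Char 8 ('G'): step: R->5, L=4; G->plug->E->R->H->L->H->refl->C->L'->D->R'->H->plug->H
Char 9 ('D'): step: R->6, L=4; D->plug->D->R->G->L->F->refl->G->L'->E->R'->H->plug->H
Char 10 ('D'): step: R->7, L=4; D->plug->D->R->A->L->B->refl->A->L'->C->R'->E->plug->G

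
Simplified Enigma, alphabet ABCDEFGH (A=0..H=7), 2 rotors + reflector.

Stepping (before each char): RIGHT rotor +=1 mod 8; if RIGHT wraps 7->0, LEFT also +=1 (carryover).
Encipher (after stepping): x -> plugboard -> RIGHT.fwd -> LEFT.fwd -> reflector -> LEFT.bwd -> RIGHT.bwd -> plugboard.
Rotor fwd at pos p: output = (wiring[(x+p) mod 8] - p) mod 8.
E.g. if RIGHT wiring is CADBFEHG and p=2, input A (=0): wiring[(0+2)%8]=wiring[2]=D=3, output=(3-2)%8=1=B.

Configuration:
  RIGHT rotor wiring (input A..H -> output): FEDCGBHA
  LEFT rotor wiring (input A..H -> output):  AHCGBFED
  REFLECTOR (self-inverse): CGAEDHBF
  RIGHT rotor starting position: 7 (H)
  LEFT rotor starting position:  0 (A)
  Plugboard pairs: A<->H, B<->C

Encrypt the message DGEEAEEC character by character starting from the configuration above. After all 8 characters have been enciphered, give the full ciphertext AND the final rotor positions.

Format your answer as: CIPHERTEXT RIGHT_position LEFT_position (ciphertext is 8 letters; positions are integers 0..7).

Answer: GCBDBCFE 7 1

Derivation:
Char 1 ('D'): step: R->0, L->1 (L advanced); D->plug->D->R->C->L->F->refl->H->L'->H->R'->G->plug->G
Char 2 ('G'): step: R->1, L=1; G->plug->G->R->H->L->H->refl->F->L'->C->R'->B->plug->C
Char 3 ('E'): step: R->2, L=1; E->plug->E->R->F->L->D->refl->E->L'->E->R'->C->plug->B
Char 4 ('E'): step: R->3, L=1; E->plug->E->R->F->L->D->refl->E->L'->E->R'->D->plug->D
Char 5 ('A'): step: R->4, L=1; A->plug->H->R->G->L->C->refl->A->L'->D->R'->C->plug->B
Char 6 ('E'): step: R->5, L=1; E->plug->E->R->H->L->H->refl->F->L'->C->R'->B->plug->C
Char 7 ('E'): step: R->6, L=1; E->plug->E->R->F->L->D->refl->E->L'->E->R'->F->plug->F
Char 8 ('C'): step: R->7, L=1; C->plug->B->R->G->L->C->refl->A->L'->D->R'->E->plug->E
Final: ciphertext=GCBDBCFE, RIGHT=7, LEFT=1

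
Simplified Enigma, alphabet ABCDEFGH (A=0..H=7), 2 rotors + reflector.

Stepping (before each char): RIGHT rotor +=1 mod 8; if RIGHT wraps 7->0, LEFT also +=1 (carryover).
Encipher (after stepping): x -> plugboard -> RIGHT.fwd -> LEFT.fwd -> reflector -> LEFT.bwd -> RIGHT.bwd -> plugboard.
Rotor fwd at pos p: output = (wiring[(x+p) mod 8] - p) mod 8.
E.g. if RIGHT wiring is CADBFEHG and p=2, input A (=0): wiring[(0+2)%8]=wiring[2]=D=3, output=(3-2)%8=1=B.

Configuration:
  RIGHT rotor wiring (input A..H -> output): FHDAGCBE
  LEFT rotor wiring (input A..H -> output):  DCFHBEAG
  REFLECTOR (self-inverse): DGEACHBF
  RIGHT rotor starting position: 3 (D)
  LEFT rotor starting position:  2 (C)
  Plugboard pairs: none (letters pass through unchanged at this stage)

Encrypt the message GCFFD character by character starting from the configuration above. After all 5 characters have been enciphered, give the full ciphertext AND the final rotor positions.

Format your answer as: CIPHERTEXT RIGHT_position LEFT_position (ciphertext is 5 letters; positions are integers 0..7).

Char 1 ('G'): step: R->4, L=2; G->plug->G->R->H->L->A->refl->D->L'->A->R'->D->plug->D
Char 2 ('C'): step: R->5, L=2; C->plug->C->R->H->L->A->refl->D->L'->A->R'->D->plug->D
Char 3 ('F'): step: R->6, L=2; F->plug->F->R->C->L->H->refl->F->L'->B->R'->D->plug->D
Char 4 ('F'): step: R->7, L=2; F->plug->F->R->H->L->A->refl->D->L'->A->R'->C->plug->C
Char 5 ('D'): step: R->0, L->3 (L advanced); D->plug->D->R->A->L->E->refl->C->L'->H->R'->B->plug->B
Final: ciphertext=DDDCB, RIGHT=0, LEFT=3

Answer: DDDCB 0 3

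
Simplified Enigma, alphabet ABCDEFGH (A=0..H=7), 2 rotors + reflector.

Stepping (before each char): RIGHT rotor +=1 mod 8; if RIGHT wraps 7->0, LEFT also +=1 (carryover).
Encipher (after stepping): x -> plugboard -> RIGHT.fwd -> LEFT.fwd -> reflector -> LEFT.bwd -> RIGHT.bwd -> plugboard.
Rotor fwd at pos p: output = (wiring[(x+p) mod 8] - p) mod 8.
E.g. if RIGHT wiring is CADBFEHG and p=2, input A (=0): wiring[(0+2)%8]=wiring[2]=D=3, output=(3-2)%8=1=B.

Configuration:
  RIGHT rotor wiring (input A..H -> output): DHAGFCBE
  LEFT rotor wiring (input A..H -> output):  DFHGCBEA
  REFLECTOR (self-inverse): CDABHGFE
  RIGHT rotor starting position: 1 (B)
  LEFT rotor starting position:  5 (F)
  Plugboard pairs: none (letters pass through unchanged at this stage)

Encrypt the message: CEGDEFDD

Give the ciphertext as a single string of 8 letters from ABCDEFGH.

Answer: EFCEBHAB

Derivation:
Char 1 ('C'): step: R->2, L=5; C->plug->C->R->D->L->G->refl->F->L'->H->R'->E->plug->E
Char 2 ('E'): step: R->3, L=5; E->plug->E->R->B->L->H->refl->E->L'->A->R'->F->plug->F
Char 3 ('G'): step: R->4, L=5; G->plug->G->R->E->L->A->refl->C->L'->F->R'->C->plug->C
Char 4 ('D'): step: R->5, L=5; D->plug->D->R->G->L->B->refl->D->L'->C->R'->E->plug->E
Char 5 ('E'): step: R->6, L=5; E->plug->E->R->C->L->D->refl->B->L'->G->R'->B->plug->B
Char 6 ('F'): step: R->7, L=5; F->plug->F->R->G->L->B->refl->D->L'->C->R'->H->plug->H
Char 7 ('D'): step: R->0, L->6 (L advanced); D->plug->D->R->G->L->E->refl->H->L'->D->R'->A->plug->A
Char 8 ('D'): step: R->1, L=6; D->plug->D->R->E->L->B->refl->D->L'->H->R'->B->plug->B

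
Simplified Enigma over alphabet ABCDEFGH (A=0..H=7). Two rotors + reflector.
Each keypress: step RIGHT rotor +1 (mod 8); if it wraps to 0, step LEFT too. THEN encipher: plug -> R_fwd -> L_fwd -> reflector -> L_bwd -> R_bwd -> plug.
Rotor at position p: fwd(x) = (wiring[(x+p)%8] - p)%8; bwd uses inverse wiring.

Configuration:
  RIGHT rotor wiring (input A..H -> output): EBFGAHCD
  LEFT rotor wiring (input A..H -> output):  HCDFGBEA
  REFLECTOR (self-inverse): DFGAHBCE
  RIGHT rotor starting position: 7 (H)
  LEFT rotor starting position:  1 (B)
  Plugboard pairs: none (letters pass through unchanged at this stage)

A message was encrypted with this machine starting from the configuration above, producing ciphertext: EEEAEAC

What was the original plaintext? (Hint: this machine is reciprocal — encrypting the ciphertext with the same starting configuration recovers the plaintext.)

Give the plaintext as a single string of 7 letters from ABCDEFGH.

Char 1 ('E'): step: R->0, L->2 (L advanced); E->plug->E->R->A->L->B->refl->F->L'->G->R'->D->plug->D
Char 2 ('E'): step: R->1, L=2; E->plug->E->R->G->L->F->refl->B->L'->A->R'->A->plug->A
Char 3 ('E'): step: R->2, L=2; E->plug->E->R->A->L->B->refl->F->L'->G->R'->C->plug->C
Char 4 ('A'): step: R->3, L=2; A->plug->A->R->D->L->H->refl->E->L'->C->R'->H->plug->H
Char 5 ('E'): step: R->4, L=2; E->plug->E->R->A->L->B->refl->F->L'->G->R'->C->plug->C
Char 6 ('A'): step: R->5, L=2; A->plug->A->R->C->L->E->refl->H->L'->D->R'->H->plug->H
Char 7 ('C'): step: R->6, L=2; C->plug->C->R->G->L->F->refl->B->L'->A->R'->F->plug->F

Answer: DACHCHF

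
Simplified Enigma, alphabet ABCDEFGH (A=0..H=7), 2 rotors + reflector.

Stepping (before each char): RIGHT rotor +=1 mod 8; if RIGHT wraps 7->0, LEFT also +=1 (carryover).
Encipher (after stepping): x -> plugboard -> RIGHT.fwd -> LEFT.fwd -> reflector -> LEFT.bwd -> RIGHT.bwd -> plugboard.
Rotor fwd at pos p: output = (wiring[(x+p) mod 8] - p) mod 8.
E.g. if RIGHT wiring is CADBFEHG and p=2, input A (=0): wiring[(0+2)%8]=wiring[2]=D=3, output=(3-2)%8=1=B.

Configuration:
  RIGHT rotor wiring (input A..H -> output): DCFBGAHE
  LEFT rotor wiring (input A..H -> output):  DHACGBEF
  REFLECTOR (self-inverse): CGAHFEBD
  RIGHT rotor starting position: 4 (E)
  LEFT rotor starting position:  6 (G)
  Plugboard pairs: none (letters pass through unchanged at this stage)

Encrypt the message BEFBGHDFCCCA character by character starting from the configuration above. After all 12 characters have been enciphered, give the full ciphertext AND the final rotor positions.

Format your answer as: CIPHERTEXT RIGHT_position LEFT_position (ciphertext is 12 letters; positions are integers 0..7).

Answer: EAGECACAHDHB 0 0

Derivation:
Char 1 ('B'): step: R->5, L=6; B->plug->B->R->C->L->F->refl->E->L'->F->R'->E->plug->E
Char 2 ('E'): step: R->6, L=6; E->plug->E->R->H->L->D->refl->H->L'->B->R'->A->plug->A
Char 3 ('F'): step: R->7, L=6; F->plug->F->R->H->L->D->refl->H->L'->B->R'->G->plug->G
Char 4 ('B'): step: R->0, L->7 (L advanced); B->plug->B->R->C->L->A->refl->C->L'->G->R'->E->plug->E
Char 5 ('G'): step: R->1, L=7; G->plug->G->R->D->L->B->refl->G->L'->A->R'->C->plug->C
Char 6 ('H'): step: R->2, L=7; H->plug->H->R->A->L->G->refl->B->L'->D->R'->A->plug->A
Char 7 ('D'): step: R->3, L=7; D->plug->D->R->E->L->D->refl->H->L'->F->R'->C->plug->C
Char 8 ('F'): step: R->4, L=7; F->plug->F->R->G->L->C->refl->A->L'->C->R'->A->plug->A
Char 9 ('C'): step: R->5, L=7; C->plug->C->R->H->L->F->refl->E->L'->B->R'->H->plug->H
Char 10 ('C'): step: R->6, L=7; C->plug->C->R->F->L->H->refl->D->L'->E->R'->D->plug->D
Char 11 ('C'): step: R->7, L=7; C->plug->C->R->D->L->B->refl->G->L'->A->R'->H->plug->H
Char 12 ('A'): step: R->0, L->0 (L advanced); A->plug->A->R->D->L->C->refl->A->L'->C->R'->B->plug->B
Final: ciphertext=EAGECACAHDHB, RIGHT=0, LEFT=0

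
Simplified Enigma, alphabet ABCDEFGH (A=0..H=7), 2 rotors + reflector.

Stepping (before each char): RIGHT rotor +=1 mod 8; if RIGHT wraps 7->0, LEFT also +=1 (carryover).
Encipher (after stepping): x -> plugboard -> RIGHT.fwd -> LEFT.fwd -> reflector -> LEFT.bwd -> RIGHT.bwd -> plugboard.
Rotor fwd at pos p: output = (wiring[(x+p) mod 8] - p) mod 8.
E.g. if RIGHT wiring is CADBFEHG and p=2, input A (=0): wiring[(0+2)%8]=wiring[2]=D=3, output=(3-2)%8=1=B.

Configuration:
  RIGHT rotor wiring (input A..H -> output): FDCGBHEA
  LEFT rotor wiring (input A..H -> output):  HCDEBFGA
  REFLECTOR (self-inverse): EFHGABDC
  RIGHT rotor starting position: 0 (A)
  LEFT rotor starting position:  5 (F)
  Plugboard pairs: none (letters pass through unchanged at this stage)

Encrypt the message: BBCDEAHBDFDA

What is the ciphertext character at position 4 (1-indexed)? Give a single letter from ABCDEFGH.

Char 1 ('B'): step: R->1, L=5; B->plug->B->R->B->L->B->refl->F->L'->E->R'->H->plug->H
Char 2 ('B'): step: R->2, L=5; B->plug->B->R->E->L->F->refl->B->L'->B->R'->H->plug->H
Char 3 ('C'): step: R->3, L=5; C->plug->C->R->E->L->F->refl->B->L'->B->R'->D->plug->D
Char 4 ('D'): step: R->4, L=5; D->plug->D->R->E->L->F->refl->B->L'->B->R'->E->plug->E

E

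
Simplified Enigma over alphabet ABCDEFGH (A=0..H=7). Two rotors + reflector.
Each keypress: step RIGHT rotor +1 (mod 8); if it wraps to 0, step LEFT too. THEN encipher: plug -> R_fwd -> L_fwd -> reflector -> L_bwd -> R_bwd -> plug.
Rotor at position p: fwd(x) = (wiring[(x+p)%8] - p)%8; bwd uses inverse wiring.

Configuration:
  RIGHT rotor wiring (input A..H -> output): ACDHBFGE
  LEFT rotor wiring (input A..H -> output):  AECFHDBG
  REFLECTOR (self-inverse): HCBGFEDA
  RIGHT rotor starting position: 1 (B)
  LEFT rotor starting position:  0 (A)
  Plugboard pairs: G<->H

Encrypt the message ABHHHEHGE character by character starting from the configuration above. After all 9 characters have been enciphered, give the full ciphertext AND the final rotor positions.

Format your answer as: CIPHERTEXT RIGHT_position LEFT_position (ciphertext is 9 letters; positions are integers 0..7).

Char 1 ('A'): step: R->2, L=0; A->plug->A->R->B->L->E->refl->F->L'->D->R'->D->plug->D
Char 2 ('B'): step: R->3, L=0; B->plug->B->R->G->L->B->refl->C->L'->C->R'->C->plug->C
Char 3 ('H'): step: R->4, L=0; H->plug->G->R->H->L->G->refl->D->L'->F->R'->A->plug->A
Char 4 ('H'): step: R->5, L=0; H->plug->G->R->C->L->C->refl->B->L'->G->R'->F->plug->F
Char 5 ('H'): step: R->6, L=0; H->plug->G->R->D->L->F->refl->E->L'->B->R'->F->plug->F
Char 6 ('E'): step: R->7, L=0; E->plug->E->R->A->L->A->refl->H->L'->E->R'->D->plug->D
Char 7 ('H'): step: R->0, L->1 (L advanced); H->plug->G->R->G->L->F->refl->E->L'->C->R'->B->plug->B
Char 8 ('G'): step: R->1, L=1; G->plug->H->R->H->L->H->refl->A->L'->F->R'->F->plug->F
Char 9 ('E'): step: R->2, L=1; E->plug->E->R->E->L->C->refl->B->L'->B->R'->A->plug->A
Final: ciphertext=DCAFFDBFA, RIGHT=2, LEFT=1

Answer: DCAFFDBFA 2 1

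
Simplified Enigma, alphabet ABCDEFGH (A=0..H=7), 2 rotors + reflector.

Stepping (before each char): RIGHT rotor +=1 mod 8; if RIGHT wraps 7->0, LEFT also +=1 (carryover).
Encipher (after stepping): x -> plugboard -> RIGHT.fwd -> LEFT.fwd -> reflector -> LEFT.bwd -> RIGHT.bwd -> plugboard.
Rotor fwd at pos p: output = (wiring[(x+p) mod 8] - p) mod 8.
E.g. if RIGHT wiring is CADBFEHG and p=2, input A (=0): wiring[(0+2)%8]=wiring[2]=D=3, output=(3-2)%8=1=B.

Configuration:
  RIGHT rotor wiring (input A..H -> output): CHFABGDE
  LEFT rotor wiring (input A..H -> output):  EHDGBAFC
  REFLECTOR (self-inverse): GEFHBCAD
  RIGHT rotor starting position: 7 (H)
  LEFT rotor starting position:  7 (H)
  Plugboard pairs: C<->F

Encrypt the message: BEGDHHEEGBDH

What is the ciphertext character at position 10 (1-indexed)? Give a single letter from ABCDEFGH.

Char 1 ('B'): step: R->0, L->0 (L advanced); B->plug->B->R->H->L->C->refl->F->L'->G->R'->F->plug->C
Char 2 ('E'): step: R->1, L=0; E->plug->E->R->F->L->A->refl->G->L'->D->R'->G->plug->G
Char 3 ('G'): step: R->2, L=0; G->plug->G->R->A->L->E->refl->B->L'->E->R'->D->plug->D
Char 4 ('D'): step: R->3, L=0; D->plug->D->R->A->L->E->refl->B->L'->E->R'->G->plug->G
Char 5 ('H'): step: R->4, L=0; H->plug->H->R->E->L->B->refl->E->L'->A->R'->D->plug->D
Char 6 ('H'): step: R->5, L=0; H->plug->H->R->E->L->B->refl->E->L'->A->R'->F->plug->C
Char 7 ('E'): step: R->6, L=0; E->plug->E->R->H->L->C->refl->F->L'->G->R'->B->plug->B
Char 8 ('E'): step: R->7, L=0; E->plug->E->R->B->L->H->refl->D->L'->C->R'->F->plug->C
Char 9 ('G'): step: R->0, L->1 (L advanced); G->plug->G->R->D->L->A->refl->G->L'->A->R'->D->plug->D
Char 10 ('B'): step: R->1, L=1; B->plug->B->R->E->L->H->refl->D->L'->H->R'->C->plug->F

F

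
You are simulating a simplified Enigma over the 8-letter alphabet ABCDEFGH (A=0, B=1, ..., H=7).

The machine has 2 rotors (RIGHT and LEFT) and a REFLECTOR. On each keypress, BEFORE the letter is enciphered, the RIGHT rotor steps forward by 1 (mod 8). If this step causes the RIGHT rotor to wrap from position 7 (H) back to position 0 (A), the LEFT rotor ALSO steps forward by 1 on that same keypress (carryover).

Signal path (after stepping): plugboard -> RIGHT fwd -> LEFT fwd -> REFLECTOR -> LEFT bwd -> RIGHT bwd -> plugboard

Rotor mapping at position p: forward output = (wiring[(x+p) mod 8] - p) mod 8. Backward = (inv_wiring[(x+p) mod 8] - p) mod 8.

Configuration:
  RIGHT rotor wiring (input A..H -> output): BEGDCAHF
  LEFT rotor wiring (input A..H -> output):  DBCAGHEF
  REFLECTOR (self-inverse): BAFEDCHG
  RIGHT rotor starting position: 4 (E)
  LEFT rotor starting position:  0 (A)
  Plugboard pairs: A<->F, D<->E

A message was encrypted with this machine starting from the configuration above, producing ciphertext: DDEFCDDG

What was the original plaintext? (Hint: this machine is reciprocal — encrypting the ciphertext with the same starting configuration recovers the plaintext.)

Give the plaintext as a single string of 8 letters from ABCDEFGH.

Char 1 ('D'): step: R->5, L=0; D->plug->E->R->H->L->F->refl->C->L'->C->R'->B->plug->B
Char 2 ('D'): step: R->6, L=0; D->plug->E->R->A->L->D->refl->E->L'->G->R'->D->plug->E
Char 3 ('E'): step: R->7, L=0; E->plug->D->R->H->L->F->refl->C->L'->C->R'->B->plug->B
Char 4 ('F'): step: R->0, L->1 (L advanced); F->plug->A->R->B->L->B->refl->A->L'->A->R'->F->plug->A
Char 5 ('C'): step: R->1, L=1; C->plug->C->R->C->L->H->refl->G->L'->E->R'->G->plug->G
Char 6 ('D'): step: R->2, L=1; D->plug->E->R->F->L->D->refl->E->L'->G->R'->D->plug->E
Char 7 ('D'): step: R->3, L=1; D->plug->E->R->C->L->H->refl->G->L'->E->R'->D->plug->E
Char 8 ('G'): step: R->4, L=1; G->plug->G->R->C->L->H->refl->G->L'->E->R'->B->plug->B

Answer: BEBAGEEB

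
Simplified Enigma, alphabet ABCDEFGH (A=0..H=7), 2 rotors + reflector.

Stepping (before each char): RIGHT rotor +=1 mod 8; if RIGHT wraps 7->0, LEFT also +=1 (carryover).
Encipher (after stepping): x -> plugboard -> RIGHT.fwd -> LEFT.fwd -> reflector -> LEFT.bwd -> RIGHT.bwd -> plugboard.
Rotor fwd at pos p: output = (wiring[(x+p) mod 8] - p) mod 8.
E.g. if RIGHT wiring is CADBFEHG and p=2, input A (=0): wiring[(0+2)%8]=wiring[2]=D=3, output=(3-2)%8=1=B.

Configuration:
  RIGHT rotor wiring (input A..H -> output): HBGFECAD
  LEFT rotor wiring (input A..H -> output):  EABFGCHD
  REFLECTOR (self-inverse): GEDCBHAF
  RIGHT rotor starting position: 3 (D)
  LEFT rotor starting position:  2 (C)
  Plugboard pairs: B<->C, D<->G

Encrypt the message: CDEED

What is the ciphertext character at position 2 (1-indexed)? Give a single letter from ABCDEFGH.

Char 1 ('C'): step: R->4, L=2; C->plug->B->R->G->L->C->refl->D->L'->B->R'->H->plug->H
Char 2 ('D'): step: R->5, L=2; D->plug->G->R->A->L->H->refl->F->L'->E->R'->E->plug->E

E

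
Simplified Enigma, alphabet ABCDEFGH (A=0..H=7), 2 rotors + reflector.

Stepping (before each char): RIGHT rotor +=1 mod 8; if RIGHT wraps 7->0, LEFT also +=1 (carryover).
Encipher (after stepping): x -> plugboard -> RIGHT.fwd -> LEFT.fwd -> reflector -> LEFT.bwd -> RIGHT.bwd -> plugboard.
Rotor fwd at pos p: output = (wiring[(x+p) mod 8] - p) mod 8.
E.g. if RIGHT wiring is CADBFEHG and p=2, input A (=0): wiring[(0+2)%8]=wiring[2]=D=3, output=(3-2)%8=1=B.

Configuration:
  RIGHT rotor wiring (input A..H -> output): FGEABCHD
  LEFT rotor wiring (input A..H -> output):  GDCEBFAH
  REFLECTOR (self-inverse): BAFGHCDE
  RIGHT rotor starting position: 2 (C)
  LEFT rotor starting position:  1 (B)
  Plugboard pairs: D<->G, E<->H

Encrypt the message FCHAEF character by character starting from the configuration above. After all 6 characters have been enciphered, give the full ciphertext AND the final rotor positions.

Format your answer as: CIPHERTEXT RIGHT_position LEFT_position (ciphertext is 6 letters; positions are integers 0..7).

Answer: BHDDCB 0 2

Derivation:
Char 1 ('F'): step: R->3, L=1; F->plug->F->R->C->L->D->refl->G->L'->G->R'->B->plug->B
Char 2 ('C'): step: R->4, L=1; C->plug->C->R->D->L->A->refl->B->L'->B->R'->E->plug->H
Char 3 ('H'): step: R->5, L=1; H->plug->E->R->B->L->B->refl->A->L'->D->R'->G->plug->D
Char 4 ('A'): step: R->6, L=1; A->plug->A->R->B->L->B->refl->A->L'->D->R'->G->plug->D
Char 5 ('E'): step: R->7, L=1; E->plug->H->R->A->L->C->refl->F->L'->H->R'->C->plug->C
Char 6 ('F'): step: R->0, L->2 (L advanced); F->plug->F->R->C->L->H->refl->E->L'->G->R'->B->plug->B
Final: ciphertext=BHDDCB, RIGHT=0, LEFT=2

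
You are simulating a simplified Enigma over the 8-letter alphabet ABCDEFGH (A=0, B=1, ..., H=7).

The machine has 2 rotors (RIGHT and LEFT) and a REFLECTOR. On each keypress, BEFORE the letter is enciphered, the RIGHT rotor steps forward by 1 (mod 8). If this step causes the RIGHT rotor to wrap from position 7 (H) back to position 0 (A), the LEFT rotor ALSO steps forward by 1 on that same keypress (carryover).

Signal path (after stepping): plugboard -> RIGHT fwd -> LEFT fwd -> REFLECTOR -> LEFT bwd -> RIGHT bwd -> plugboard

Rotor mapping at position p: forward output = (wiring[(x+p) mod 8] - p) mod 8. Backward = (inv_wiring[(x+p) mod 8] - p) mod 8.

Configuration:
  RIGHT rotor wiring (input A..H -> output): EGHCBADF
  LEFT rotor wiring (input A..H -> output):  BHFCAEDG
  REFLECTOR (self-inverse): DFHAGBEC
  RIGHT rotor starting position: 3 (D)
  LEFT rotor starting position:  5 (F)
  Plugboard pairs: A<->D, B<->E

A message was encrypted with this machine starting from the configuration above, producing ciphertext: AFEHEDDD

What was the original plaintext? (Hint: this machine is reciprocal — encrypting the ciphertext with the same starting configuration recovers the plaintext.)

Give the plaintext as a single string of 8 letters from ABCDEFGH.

Char 1 ('A'): step: R->4, L=5; A->plug->D->R->B->L->G->refl->E->L'->D->R'->G->plug->G
Char 2 ('F'): step: R->5, L=5; F->plug->F->R->C->L->B->refl->F->L'->G->R'->B->plug->E
Char 3 ('E'): step: R->6, L=5; E->plug->B->R->H->L->D->refl->A->L'->F->R'->A->plug->D
Char 4 ('H'): step: R->7, L=5; H->plug->H->R->E->L->C->refl->H->L'->A->R'->D->plug->A
Char 5 ('E'): step: R->0, L->6 (L advanced); E->plug->B->R->G->L->C->refl->H->L'->E->R'->A->plug->D
Char 6 ('D'): step: R->1, L=6; D->plug->A->R->F->L->E->refl->G->L'->H->R'->E->plug->B
Char 7 ('D'): step: R->2, L=6; D->plug->A->R->F->L->E->refl->G->L'->H->R'->C->plug->C
Char 8 ('D'): step: R->3, L=6; D->plug->A->R->H->L->G->refl->E->L'->F->R'->C->plug->C

Answer: GEDADBCC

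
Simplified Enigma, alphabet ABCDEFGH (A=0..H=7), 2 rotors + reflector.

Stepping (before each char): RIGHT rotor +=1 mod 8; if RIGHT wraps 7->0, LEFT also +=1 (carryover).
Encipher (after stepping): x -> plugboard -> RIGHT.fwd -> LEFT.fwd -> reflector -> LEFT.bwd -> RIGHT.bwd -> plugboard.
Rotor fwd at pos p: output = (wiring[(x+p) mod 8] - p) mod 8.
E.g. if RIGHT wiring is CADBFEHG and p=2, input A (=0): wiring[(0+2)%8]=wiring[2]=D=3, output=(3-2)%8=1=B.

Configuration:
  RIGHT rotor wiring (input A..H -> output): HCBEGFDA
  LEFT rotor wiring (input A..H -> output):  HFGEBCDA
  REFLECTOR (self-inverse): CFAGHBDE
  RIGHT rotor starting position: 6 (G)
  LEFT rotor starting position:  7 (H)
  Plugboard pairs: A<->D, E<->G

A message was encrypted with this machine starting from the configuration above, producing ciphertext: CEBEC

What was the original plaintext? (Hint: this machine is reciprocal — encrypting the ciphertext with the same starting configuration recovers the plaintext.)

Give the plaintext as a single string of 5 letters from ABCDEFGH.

Char 1 ('C'): step: R->7, L=7; C->plug->C->R->D->L->H->refl->E->L'->H->R'->F->plug->F
Char 2 ('E'): step: R->0, L->0 (L advanced); E->plug->G->R->D->L->E->refl->H->L'->A->R'->H->plug->H
Char 3 ('B'): step: R->1, L=0; B->plug->B->R->A->L->H->refl->E->L'->D->R'->C->plug->C
Char 4 ('E'): step: R->2, L=0; E->plug->G->R->F->L->C->refl->A->L'->H->R'->A->plug->D
Char 5 ('C'): step: R->3, L=0; C->plug->C->R->C->L->G->refl->D->L'->G->R'->H->plug->H

Answer: FHCDH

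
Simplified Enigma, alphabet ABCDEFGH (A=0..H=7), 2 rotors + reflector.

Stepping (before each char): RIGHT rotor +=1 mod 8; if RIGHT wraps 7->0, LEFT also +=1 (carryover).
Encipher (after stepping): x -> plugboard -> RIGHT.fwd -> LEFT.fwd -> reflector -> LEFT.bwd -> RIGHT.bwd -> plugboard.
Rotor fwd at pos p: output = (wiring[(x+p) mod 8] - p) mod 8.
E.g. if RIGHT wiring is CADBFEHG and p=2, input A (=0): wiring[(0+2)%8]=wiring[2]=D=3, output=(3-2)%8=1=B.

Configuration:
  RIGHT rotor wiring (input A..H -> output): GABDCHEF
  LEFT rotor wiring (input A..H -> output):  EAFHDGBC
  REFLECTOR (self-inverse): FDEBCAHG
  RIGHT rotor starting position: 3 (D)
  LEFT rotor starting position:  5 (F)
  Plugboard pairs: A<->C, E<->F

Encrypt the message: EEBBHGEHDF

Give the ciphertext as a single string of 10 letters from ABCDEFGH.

Answer: AAFEBABBBD

Derivation:
Char 1 ('E'): step: R->4, L=5; E->plug->F->R->E->L->D->refl->B->L'->A->R'->C->plug->A
Char 2 ('E'): step: R->5, L=5; E->plug->F->R->E->L->D->refl->B->L'->A->R'->C->plug->A
Char 3 ('B'): step: R->6, L=5; B->plug->B->R->H->L->G->refl->H->L'->D->R'->E->plug->F
Char 4 ('B'): step: R->7, L=5; B->plug->B->R->H->L->G->refl->H->L'->D->R'->F->plug->E
Char 5 ('H'): step: R->0, L->6 (L advanced); H->plug->H->R->F->L->B->refl->D->L'->A->R'->B->plug->B
Char 6 ('G'): step: R->1, L=6; G->plug->G->R->E->L->H->refl->G->L'->C->R'->C->plug->A
Char 7 ('E'): step: R->2, L=6; E->plug->F->R->D->L->C->refl->E->L'->B->R'->B->plug->B
Char 8 ('H'): step: R->3, L=6; H->plug->H->R->G->L->F->refl->A->L'->H->R'->B->plug->B
Char 9 ('D'): step: R->4, L=6; D->plug->D->R->B->L->E->refl->C->L'->D->R'->B->plug->B
Char 10 ('F'): step: R->5, L=6; F->plug->E->R->D->L->C->refl->E->L'->B->R'->D->plug->D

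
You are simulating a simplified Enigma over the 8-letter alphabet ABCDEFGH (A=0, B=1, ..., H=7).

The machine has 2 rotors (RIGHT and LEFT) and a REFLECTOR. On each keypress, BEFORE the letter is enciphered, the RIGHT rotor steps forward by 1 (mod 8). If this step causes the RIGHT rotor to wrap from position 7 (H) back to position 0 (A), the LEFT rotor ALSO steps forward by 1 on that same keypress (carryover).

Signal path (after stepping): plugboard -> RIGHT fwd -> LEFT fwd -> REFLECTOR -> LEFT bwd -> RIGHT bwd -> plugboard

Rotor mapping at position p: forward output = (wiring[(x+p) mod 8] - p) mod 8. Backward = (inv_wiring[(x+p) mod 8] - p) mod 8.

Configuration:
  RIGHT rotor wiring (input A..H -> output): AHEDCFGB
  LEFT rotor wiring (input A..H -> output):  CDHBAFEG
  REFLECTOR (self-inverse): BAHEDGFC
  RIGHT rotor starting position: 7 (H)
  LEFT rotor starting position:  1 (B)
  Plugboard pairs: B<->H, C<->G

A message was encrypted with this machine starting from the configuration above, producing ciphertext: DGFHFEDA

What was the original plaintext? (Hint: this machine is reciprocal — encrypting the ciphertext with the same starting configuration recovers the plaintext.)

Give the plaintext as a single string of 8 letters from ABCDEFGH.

Answer: FCCEDACG

Derivation:
Char 1 ('D'): step: R->0, L->2 (L advanced); D->plug->D->R->D->L->D->refl->E->L'->F->R'->F->plug->F
Char 2 ('G'): step: R->1, L=2; G->plug->C->R->C->L->G->refl->F->L'->A->R'->G->plug->C
Char 3 ('F'): step: R->2, L=2; F->plug->F->R->H->L->B->refl->A->L'->G->R'->G->plug->C
Char 4 ('H'): step: R->3, L=2; H->plug->B->R->H->L->B->refl->A->L'->G->R'->E->plug->E
Char 5 ('F'): step: R->4, L=2; F->plug->F->R->D->L->D->refl->E->L'->F->R'->D->plug->D
Char 6 ('E'): step: R->5, L=2; E->plug->E->R->C->L->G->refl->F->L'->A->R'->A->plug->A
Char 7 ('D'): step: R->6, L=2; D->plug->D->R->B->L->H->refl->C->L'->E->R'->G->plug->C
Char 8 ('A'): step: R->7, L=2; A->plug->A->R->C->L->G->refl->F->L'->A->R'->C->plug->G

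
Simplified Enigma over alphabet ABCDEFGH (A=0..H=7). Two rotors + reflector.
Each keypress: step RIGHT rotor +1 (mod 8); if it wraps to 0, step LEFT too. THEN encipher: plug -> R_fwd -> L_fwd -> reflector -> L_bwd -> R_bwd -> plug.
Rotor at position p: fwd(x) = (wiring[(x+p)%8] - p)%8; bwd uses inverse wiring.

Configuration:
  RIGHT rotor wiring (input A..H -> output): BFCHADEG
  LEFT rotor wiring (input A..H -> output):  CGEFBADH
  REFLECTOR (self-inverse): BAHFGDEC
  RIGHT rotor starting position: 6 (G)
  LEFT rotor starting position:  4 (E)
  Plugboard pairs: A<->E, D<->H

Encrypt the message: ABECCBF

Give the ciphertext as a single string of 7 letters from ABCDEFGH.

Char 1 ('A'): step: R->7, L=4; A->plug->E->R->A->L->F->refl->D->L'->D->R'->D->plug->H
Char 2 ('B'): step: R->0, L->5 (L advanced); B->plug->B->R->F->L->H->refl->C->L'->C->R'->C->plug->C
Char 3 ('E'): step: R->1, L=5; E->plug->A->R->E->L->B->refl->A->L'->G->R'->C->plug->C
Char 4 ('C'): step: R->2, L=5; C->plug->C->R->G->L->A->refl->B->L'->E->R'->F->plug->F
Char 5 ('C'): step: R->3, L=5; C->plug->C->R->A->L->D->refl->F->L'->D->R'->E->plug->A
Char 6 ('B'): step: R->4, L=5; B->plug->B->R->H->L->E->refl->G->L'->B->R'->F->plug->F
Char 7 ('F'): step: R->5, L=5; F->plug->F->R->F->L->H->refl->C->L'->C->R'->G->plug->G

Answer: HCCFAFG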